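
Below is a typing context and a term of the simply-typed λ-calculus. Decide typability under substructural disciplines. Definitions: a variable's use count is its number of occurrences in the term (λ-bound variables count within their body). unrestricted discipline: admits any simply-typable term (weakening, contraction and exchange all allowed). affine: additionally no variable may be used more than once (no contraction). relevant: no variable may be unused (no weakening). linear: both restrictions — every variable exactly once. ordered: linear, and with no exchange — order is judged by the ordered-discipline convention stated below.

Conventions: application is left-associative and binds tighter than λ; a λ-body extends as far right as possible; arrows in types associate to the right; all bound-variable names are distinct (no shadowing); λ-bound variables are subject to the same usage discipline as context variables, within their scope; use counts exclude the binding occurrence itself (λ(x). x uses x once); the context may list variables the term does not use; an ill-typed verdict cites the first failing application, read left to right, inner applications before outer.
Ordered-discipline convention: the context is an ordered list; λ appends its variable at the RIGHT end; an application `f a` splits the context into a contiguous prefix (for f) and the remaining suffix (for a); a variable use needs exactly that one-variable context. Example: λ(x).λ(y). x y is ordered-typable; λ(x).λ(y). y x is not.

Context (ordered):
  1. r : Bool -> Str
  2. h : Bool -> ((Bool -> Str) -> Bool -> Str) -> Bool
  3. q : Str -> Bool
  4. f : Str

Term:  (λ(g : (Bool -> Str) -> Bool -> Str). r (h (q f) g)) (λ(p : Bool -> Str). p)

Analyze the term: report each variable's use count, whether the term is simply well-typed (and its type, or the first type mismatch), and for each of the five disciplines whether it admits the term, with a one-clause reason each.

usage: r: 1, h: 1, q: 1, f: 1, g [bound]: 1, p [bound]: 1
use order (left to right): r, h, q, f, g, p
typing: well-typed at Str
ordered: ✓ — single-use (r, h, q, f, g, p), ordered derivation ok
linear: ✓ — each of r, h, q, f, g, p used exactly once
affine: ✓ — none of r, h, q, f, g, p used more than once
relevant: ✓ — none of r, h, q, f, g, p goes unused
unrestricted: ✓ — simply typable at Str; W, C, E all held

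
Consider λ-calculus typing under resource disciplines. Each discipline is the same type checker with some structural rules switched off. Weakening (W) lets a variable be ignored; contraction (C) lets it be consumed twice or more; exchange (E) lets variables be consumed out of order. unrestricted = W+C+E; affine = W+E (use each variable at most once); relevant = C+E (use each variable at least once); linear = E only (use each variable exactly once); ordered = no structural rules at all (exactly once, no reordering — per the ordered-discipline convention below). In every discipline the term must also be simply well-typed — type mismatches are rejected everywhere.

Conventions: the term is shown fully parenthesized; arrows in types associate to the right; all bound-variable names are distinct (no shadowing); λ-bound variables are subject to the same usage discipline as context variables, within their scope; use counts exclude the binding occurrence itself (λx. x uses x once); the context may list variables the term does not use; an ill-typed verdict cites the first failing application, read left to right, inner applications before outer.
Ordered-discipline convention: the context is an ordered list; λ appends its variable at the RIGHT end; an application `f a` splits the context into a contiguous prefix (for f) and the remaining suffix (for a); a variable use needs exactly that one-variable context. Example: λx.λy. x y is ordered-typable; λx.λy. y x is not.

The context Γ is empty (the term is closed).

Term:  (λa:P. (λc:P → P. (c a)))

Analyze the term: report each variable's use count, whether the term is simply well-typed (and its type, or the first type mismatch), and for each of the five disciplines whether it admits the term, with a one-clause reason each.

usage: a [bound]: 1×, c [bound]: 1×
uses in reading order: c, a
typing: well-typed at P → (P → P) → P
ordered ✗ (no ordered split (uses run c, a))
linear ✓ (each of a, c used exactly once)
affine ✓ (a, c: no repeats, contraction unneeded)
relevant ✓ (at least one use each (a, c))
unrestricted ✓ (simply typable at P → (P → P) → P; W, C, E all held)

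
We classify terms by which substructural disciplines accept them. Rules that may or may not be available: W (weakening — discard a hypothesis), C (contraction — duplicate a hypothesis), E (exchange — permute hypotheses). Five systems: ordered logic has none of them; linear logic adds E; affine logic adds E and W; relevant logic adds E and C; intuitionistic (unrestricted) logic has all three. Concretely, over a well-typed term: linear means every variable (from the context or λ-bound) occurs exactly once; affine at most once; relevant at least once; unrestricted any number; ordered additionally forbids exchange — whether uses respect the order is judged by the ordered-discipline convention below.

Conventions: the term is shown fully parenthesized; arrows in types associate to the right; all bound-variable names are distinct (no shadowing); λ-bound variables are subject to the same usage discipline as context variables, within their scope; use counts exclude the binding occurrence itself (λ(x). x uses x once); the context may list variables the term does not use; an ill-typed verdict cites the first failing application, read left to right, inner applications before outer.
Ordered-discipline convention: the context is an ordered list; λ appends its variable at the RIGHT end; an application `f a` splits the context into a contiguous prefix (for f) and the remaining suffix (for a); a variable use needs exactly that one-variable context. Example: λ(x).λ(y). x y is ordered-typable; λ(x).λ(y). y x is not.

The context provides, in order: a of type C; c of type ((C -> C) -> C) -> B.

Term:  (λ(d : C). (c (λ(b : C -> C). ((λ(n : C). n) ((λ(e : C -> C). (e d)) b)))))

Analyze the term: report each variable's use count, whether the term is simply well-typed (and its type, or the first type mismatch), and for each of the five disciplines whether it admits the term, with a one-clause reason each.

variable uses: a: 0×; c: 1×; d (bound): 1×; b (bound): 1×; n (bound): 1×; e (bound): 1×
uses in reading order: c, n, e, d, b
typing: the term checks, with type C -> B
ordered: ✗, needs weakening: a unused
linear: ✗, needs weakening: a unused
affine: ✓, at most one use each (a, c, d, b, n, e)
relevant: ✗, needs weakening: a unused
unrestricted: ✓, well-typed at C -> B; no restrictions here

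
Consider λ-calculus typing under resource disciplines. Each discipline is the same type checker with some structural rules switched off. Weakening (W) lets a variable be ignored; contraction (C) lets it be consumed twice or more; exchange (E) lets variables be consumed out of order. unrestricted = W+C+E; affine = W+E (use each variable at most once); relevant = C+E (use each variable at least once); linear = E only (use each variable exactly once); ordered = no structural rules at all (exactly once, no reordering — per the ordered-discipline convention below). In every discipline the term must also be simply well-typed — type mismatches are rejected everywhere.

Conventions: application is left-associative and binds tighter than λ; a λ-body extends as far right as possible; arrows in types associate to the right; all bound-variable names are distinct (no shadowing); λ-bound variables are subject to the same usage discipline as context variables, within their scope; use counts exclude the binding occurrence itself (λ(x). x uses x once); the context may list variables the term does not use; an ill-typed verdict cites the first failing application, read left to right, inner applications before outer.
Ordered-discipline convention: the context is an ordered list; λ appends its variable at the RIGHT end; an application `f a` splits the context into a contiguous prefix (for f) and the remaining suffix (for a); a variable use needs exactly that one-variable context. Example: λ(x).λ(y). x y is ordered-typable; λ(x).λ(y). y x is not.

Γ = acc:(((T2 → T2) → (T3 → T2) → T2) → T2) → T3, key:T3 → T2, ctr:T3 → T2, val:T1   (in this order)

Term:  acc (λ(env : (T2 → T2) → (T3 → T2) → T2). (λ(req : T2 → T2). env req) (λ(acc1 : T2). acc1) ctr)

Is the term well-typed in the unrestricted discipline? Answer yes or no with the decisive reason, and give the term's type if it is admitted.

yes — type-checks (T3) and nothing is barred; term : T3
usage: acc ×1, key ×0, ctr ×1, val ×0, env (bound) ×1, req (bound) ×1, acc1 (bound) ×1
order of uses: acc, env, req, acc1, ctr
typing: the term checks, with type T3
summary: ordered ✗, linear ✗, affine ✓, relevant ✗, unrestricted ✓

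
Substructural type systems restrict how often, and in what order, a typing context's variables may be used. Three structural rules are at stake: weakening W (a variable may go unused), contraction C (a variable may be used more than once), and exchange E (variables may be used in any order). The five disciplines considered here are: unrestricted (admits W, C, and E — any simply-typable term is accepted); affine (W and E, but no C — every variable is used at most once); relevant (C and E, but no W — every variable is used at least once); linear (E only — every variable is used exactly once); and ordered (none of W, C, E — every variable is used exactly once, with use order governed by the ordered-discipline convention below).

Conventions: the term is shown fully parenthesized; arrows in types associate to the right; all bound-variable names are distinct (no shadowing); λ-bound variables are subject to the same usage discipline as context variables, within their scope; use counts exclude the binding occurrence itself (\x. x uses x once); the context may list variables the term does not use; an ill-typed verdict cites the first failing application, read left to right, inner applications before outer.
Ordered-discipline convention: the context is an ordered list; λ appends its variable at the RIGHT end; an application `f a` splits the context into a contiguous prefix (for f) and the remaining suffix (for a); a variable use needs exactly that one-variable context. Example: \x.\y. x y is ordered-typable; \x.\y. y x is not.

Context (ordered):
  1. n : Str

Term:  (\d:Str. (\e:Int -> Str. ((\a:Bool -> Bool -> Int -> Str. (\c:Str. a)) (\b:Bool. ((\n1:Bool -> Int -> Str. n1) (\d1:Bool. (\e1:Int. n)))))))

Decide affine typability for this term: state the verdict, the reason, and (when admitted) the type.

yes — none of n, d, e, a, c, b, n1, d1, e1 used more than once; term : Str -> (Int -> Str) -> Str -> Bool -> Bool -> Int -> Str
variable uses: n ×1, d [bound] ×0, e [bound] ×0, a [bound] ×1, c [bound] ×0, b [bound] ×0, n1 [bound] ×1, d1 [bound] ×0, e1 [bound] ×0
left-to-right use order: a, n1, n
typing: the term checks, with type Str -> (Int -> Str) -> Str -> Bool -> Bool -> Int -> Str
all disciplines: ordered ✗; linear ✗; affine ✓; relevant ✗; unrestricted ✓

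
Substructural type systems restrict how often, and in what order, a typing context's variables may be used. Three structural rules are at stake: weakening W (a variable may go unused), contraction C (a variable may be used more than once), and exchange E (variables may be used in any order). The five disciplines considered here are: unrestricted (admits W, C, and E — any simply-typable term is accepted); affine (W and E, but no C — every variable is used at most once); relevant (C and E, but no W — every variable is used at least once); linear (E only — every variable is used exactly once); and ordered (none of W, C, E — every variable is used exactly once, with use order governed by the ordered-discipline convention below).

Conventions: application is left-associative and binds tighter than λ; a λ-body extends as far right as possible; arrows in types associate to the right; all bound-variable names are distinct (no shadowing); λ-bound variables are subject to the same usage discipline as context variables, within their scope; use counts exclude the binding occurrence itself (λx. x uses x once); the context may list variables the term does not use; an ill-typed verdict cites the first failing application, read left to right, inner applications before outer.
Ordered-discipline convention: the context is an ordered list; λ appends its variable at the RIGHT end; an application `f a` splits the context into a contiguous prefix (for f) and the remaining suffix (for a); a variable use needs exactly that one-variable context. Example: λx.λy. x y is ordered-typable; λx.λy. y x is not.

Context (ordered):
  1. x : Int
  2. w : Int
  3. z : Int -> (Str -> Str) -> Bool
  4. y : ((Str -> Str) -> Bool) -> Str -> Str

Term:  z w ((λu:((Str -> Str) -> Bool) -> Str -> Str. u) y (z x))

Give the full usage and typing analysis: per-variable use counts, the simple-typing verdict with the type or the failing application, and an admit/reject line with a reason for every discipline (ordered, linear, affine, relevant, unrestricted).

variable uses: x: 1×; w: 1×; z: 2×; y: 1×; u (bound): 1×
left-to-right use order: z, w, u, y, z, x
typing: well-typed at Bool
ordered: ✗ — z ×2 used more than once (contraction)
linear: ✗ — z ×2 used more than once (contraction)
affine: ✗ — z ×2 used more than once (contraction)
relevant: ✓ — none of x, w, z, y, u goes unused
unrestricted: ✓ — simply typable at Bool; W, C, E all held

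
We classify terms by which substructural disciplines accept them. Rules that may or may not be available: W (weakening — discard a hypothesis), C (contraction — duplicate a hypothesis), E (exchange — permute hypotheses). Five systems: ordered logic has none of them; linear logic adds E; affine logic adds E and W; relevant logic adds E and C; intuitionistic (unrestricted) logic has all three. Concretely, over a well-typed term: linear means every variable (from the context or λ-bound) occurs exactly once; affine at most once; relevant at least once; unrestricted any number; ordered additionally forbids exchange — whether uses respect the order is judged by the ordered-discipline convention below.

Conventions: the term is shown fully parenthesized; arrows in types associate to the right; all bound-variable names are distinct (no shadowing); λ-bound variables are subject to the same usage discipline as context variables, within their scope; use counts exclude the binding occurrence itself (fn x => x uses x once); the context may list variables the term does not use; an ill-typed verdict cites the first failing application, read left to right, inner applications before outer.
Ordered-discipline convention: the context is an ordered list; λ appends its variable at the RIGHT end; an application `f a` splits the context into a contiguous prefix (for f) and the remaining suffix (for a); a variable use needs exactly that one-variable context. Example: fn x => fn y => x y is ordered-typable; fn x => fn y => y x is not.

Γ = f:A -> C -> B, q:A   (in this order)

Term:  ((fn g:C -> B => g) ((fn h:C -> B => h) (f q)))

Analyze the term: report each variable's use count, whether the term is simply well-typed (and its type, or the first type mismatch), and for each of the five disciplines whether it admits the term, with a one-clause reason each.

variable uses: f: 1×, q: 1×, g (λ-bound): 1×, h (λ-bound): 1×
uses in reading order: g, h, f, q
typing: ✓ — C -> B
ordered: ✓ — single-use (f, q, g, h), ordered derivation ok
linear: ✓ — exactly-once usage across f, q, g, h
affine: ✓ — no duplicate uses among f, q, g, h
relevant: ✓ — none of f, q, g, h goes unused
unrestricted: ✓ — well-typed at C -> B; no restrictions here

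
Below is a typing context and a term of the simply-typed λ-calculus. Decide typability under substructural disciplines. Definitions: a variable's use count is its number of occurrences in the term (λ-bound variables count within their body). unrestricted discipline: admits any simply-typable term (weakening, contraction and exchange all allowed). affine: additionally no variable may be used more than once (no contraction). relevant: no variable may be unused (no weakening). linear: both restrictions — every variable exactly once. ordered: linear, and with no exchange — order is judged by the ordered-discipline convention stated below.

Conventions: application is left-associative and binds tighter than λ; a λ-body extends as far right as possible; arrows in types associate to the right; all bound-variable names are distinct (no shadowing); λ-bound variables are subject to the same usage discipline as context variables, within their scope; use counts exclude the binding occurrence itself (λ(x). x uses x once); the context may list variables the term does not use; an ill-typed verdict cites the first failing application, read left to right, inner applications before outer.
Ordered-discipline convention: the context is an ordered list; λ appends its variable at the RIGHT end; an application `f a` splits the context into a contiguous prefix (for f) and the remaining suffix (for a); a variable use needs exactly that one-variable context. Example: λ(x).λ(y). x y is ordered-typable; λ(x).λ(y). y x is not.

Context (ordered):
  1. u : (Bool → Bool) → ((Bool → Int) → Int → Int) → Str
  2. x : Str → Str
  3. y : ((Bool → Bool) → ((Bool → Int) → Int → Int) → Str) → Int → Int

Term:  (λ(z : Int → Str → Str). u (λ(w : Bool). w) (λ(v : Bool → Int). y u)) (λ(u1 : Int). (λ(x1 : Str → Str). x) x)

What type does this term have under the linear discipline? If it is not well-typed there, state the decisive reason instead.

not well-typed under linear — needs contraction — u ×2, x ×2; unused: z, v, u1, x1 — weakening required
use counts: u ×2; x ×2; y ×1; z [bound] ×0; w [bound] ×1; v [bound] ×0; u1 [bound] ×0; x1 [bound] ×0
uses in reading order: u, w, y, u, x, x
typing: well-typed at Str
across the five disciplines: ordered ✗; linear ✗; affine ✗; relevant ✗; unrestricted ✓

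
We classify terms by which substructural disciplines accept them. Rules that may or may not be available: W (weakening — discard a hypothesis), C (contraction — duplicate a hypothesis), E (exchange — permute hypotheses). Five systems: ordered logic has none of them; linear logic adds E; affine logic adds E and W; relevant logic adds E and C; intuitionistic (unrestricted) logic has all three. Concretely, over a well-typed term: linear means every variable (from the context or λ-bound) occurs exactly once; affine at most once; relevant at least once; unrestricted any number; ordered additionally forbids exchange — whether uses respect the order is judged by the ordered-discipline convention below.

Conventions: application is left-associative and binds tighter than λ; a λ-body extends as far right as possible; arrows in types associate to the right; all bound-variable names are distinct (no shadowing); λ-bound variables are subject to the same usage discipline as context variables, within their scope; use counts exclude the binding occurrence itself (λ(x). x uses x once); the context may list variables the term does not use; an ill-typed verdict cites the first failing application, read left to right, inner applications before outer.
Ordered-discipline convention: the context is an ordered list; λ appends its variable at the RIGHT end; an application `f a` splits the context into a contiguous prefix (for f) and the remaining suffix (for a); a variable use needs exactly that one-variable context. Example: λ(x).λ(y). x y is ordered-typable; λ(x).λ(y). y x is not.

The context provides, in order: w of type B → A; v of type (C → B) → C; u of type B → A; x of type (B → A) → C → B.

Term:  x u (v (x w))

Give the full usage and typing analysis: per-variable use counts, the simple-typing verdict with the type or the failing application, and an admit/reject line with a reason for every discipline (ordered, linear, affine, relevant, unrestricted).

counts: w: 1, v: 1, u: 1, x: 2
order of uses: x, u, v, x, w
typing: well-typed — term : B
ordered: ✗, repeated use of x ×2
linear: ✗, repeated use of x ×2
affine: ✗, repeated use of x ×2
relevant: ✓, w, v, u, x: all used, weakening unneeded
unrestricted: ✓, type-checks (B) and nothing is barred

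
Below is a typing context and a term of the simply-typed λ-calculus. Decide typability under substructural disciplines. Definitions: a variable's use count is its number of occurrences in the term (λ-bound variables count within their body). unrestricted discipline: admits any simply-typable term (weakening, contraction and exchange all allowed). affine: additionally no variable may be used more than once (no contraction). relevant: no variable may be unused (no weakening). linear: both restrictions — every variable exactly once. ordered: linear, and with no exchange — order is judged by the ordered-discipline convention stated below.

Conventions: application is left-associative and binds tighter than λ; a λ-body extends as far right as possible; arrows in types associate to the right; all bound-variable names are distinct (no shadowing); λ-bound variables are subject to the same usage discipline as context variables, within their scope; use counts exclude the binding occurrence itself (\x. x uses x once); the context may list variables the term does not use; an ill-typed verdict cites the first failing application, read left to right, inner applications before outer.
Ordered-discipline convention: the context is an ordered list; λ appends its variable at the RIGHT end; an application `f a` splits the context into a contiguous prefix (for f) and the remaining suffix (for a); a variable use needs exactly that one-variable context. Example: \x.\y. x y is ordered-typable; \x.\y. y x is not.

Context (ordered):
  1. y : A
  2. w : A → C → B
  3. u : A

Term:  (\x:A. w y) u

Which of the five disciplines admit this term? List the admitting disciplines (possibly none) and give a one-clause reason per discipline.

accepted by: affine, unrestricted
variable uses: y=1, w=1, u=1, x [bound]=0
uses in reading order: w, y, u
typing: well-typed — term : C → B
ordered: ✗ — x never used (weakening)
linear: ✗ — x never used (weakening)
affine: ✓ — at most one use each (y, w, u, x)
relevant: ✗ — x never used (weakening)
unrestricted: ✓ — simply typable at C → B; W, C, E all held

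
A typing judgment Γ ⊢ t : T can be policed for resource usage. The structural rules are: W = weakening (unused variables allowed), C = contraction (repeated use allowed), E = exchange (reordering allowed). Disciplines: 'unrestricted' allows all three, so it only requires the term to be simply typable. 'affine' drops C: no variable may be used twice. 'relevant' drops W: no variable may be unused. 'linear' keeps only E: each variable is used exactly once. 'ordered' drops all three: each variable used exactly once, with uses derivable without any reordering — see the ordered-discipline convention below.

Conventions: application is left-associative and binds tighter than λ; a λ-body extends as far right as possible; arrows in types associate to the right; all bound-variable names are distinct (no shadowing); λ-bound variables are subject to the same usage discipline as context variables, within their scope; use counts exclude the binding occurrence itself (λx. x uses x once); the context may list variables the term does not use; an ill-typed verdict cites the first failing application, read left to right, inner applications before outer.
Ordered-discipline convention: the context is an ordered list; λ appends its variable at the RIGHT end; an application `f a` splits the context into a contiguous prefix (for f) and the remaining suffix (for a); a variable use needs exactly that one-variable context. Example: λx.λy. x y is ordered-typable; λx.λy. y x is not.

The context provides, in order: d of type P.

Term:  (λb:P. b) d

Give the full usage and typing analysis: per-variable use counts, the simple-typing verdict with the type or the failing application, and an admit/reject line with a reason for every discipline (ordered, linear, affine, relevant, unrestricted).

use counts: d: 1×, b (λ-bound): 1×
uses in reading order: b, d
typing: the term checks, with type P
ordered: ✓, d, b once each; derivable with no W/C/E
linear: ✓, single use per variable (d, b)
affine: ✓, d, b: no repeats, contraction unneeded
relevant: ✓, none of d, b goes unused
unrestricted: ✓, well-typed at P; no restrictions here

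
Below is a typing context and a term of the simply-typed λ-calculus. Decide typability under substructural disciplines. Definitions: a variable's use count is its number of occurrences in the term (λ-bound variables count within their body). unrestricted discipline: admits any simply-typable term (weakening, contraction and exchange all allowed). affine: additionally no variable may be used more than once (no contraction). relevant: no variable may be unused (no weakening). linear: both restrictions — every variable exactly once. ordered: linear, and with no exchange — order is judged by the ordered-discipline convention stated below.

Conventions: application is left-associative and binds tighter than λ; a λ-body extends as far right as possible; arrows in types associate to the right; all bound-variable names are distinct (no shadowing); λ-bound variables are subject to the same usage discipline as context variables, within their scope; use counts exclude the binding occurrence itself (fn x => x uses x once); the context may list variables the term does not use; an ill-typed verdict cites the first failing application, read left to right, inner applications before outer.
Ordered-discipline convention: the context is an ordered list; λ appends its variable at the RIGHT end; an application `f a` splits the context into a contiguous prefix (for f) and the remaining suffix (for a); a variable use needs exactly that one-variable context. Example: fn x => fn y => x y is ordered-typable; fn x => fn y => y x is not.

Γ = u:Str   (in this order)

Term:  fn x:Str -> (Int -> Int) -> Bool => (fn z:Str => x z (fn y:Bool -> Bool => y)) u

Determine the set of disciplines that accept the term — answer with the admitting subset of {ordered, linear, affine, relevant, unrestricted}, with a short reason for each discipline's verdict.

admitted in: none
use counts: u: 1×, x (λ-bound): 1×, z (λ-bound): 1×, y (λ-bound): 1×
use order (left to right): x, z, y, u
typing: ill-typed: argument of type (Bool -> Bool) -> Bool -> Bool where Int -> Int is required
ordered ✗ (a type mismatch blocks all five)
linear ✗ (the type mismatch rejects it)
affine ✗ (not simply typable)
relevant ✗ (fails simple typing)
unrestricted ✗ (a type mismatch blocks all five)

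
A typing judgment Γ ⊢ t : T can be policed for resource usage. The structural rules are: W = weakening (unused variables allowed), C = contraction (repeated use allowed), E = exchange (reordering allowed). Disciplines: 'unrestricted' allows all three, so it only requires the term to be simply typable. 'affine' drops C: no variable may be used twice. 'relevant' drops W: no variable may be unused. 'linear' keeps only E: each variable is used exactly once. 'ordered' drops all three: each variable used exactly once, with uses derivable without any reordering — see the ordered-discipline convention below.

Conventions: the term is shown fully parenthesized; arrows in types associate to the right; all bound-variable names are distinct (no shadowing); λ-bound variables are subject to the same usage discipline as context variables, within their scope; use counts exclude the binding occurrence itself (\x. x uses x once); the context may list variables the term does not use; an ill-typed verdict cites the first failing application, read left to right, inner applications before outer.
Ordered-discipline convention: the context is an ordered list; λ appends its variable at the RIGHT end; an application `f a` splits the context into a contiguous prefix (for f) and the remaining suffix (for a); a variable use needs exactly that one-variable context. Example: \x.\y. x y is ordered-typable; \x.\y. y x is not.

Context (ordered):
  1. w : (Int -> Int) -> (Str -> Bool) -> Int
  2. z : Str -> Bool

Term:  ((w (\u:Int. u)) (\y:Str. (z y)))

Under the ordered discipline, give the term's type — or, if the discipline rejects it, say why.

term : Int
variable uses: w: 1; z: 1; u (bound): 1; y (bound): 1
order of uses: w, u, z, y
typing: ✓ — Int
all disciplines: ordered ✓, linear ✓, affine ✓, relevant ✓, unrestricted ✓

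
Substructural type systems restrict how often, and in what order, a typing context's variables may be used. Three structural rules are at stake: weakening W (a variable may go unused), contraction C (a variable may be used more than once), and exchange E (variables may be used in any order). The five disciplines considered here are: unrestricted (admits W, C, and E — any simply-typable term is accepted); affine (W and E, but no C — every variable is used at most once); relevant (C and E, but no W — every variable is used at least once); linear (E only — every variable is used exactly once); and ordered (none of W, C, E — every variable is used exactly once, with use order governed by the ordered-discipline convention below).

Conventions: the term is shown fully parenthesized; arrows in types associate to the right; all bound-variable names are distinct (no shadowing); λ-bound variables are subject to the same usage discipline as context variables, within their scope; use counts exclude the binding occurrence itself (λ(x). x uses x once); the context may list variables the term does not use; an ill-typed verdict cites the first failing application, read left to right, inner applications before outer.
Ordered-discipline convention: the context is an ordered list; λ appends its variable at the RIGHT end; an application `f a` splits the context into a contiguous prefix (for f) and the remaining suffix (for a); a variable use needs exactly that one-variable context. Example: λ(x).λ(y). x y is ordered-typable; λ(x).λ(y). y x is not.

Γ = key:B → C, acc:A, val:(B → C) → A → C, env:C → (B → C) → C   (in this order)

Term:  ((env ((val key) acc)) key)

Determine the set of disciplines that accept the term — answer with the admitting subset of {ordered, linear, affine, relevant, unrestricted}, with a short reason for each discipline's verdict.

admitted by: relevant, unrestricted
use counts: key: 2; acc: 1; val: 1; env: 1
order of uses: env, val, key, acc, key
typing: well-typed — term : C
ordered: ✗ — uses contraction: key ×2
linear: ✗ — uses contraction: key ×2
affine: ✗ — uses contraction: key ×2
relevant: ✓ — at least one use each (key, acc, val, env)
unrestricted: ✓ — type-checks (C) and nothing is barred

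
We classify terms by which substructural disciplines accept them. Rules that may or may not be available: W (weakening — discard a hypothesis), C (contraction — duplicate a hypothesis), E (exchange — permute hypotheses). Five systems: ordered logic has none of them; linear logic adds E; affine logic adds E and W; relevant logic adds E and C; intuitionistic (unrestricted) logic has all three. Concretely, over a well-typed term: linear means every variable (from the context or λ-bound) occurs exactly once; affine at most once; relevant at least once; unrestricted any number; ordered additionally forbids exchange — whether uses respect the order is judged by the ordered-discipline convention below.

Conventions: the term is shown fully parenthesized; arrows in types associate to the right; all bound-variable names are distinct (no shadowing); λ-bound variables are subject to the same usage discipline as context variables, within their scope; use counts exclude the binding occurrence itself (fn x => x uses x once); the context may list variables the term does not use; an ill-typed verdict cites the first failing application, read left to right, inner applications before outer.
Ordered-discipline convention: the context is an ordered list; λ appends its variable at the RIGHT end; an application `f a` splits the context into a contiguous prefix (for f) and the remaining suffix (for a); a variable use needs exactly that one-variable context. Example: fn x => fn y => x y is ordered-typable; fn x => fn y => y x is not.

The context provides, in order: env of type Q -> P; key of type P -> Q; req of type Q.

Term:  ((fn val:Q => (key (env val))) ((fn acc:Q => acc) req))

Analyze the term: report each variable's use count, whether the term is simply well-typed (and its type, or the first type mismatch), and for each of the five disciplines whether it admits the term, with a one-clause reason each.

usage: env: 1; key: 1; req: 1; val [bound]: 1; acc [bound]: 1
uses in reading order: key, env, val, acc, req
typing: well-typed — term : Q
ordered: ✗ — no ordered split (uses run key, env, val, acc, req)
linear: ✓ — each of env, key, req, val, acc used exactly once
affine: ✓ — env, key, req, val, acc: no repeats, contraction unneeded
relevant: ✓ — env, key, req, val, acc: all used, weakening unneeded
unrestricted: ✓ — type-checks (Q) and nothing is barred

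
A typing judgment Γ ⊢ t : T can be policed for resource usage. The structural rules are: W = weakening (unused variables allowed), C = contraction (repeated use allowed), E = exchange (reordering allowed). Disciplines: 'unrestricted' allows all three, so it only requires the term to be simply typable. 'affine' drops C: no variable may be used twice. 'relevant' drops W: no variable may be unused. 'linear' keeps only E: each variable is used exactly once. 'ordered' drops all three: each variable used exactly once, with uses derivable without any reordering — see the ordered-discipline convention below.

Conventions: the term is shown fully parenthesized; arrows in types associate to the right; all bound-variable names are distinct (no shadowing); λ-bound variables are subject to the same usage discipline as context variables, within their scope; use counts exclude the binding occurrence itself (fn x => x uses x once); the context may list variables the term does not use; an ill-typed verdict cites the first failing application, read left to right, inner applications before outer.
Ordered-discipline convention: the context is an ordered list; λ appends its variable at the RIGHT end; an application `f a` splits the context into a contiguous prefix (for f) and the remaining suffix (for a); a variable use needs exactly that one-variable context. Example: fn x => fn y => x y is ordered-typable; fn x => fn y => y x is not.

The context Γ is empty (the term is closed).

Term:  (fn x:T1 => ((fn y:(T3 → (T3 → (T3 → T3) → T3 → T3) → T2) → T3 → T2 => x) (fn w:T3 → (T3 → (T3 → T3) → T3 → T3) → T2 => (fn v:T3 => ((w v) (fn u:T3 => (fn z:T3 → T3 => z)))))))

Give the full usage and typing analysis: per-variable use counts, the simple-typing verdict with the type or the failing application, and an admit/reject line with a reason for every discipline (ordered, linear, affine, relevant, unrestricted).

use counts: x (bound): 1; y (bound): 0; w (bound): 1; v (bound): 1; u (bound): 0; z (bound): 1
order of uses: x, w, v, z
typing: well-typed at T1 → T1
ordered: ✗, needs weakening: y, u unused
linear: ✗, needs weakening: y, u unused
affine: ✓, at most one use each (x, y, w, v, u, z)
relevant: ✗, needs weakening: y, u unused
unrestricted: ✓, simply typable at T1 → T1; W, C, E all held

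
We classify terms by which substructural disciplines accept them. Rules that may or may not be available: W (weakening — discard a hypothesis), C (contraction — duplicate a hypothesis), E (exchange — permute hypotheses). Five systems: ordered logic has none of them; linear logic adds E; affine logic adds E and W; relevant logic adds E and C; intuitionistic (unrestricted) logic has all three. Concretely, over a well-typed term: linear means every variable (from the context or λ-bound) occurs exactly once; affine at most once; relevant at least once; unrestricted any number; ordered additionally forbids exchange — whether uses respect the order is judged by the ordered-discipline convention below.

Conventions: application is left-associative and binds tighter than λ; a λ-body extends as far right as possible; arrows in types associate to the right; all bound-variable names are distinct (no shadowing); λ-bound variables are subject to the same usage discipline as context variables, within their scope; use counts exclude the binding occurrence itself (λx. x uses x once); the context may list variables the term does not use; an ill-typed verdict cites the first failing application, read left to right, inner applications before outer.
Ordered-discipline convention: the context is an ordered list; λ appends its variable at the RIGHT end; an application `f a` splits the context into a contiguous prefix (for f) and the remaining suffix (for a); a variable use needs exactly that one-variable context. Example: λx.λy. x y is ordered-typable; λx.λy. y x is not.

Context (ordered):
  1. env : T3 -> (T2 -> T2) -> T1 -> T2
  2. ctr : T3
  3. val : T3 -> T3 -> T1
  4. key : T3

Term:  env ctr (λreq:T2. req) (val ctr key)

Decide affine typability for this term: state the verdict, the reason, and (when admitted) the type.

no — uses contraction: ctr ×2
usage: env: 1; ctr: 2; val: 1; key: 1; req [bound]: 1
uses in reading order: env, ctr, req, val, ctr, key
typing: the term checks, with type T2
across the five disciplines: ordered ✗ · linear ✗ · affine ✗ · relevant ✓ · unrestricted ✓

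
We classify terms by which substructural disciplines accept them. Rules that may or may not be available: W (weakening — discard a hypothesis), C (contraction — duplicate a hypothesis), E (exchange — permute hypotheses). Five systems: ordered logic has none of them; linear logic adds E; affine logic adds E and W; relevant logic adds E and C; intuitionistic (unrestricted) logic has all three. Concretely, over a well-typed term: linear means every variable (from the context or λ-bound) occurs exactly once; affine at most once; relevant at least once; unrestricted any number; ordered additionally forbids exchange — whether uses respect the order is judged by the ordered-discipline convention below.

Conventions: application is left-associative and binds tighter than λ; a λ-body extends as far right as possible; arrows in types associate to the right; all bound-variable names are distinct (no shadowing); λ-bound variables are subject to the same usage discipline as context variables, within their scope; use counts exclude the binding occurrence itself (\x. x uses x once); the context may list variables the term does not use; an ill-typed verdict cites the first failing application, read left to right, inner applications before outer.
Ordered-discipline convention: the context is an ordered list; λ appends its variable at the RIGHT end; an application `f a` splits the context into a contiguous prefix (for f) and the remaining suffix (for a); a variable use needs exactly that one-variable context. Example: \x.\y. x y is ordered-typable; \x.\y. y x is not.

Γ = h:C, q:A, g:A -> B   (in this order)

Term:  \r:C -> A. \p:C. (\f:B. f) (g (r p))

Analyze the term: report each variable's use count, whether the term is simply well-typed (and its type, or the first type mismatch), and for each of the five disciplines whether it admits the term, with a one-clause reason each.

use counts: h ×0; q ×0; g ×1; r (bound) ×1; p (bound) ×1; f (bound) ×1
use order (left to right): f, g, r, p
typing: well-typed — term : (C -> A) -> C -> B
ordered ✗ (h, q left unused)
linear ✗ (h, q left unused)
affine ✓ (h, q, g, r, p, f: no repeats, contraction unneeded)
relevant ✗ (h, q left unused)
unrestricted ✓ (type-checks ((C -> A) -> C -> B) and nothing is barred)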